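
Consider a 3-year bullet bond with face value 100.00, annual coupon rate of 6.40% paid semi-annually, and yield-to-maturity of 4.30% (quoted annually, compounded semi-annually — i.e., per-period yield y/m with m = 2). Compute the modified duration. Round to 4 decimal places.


Coupon per period c = face * coupon_rate / m = 3.200000
Periods per year m = 2; per-period yield y/m = 0.021500
Number of cashflows N = 6
Cashflows (t years, CF_t, discount factor 1/(1+y/m)^(m*t), PV):
  t = 0.5000: CF_t = 3.200000, DF = 0.978953, PV = 3.132648
  t = 1.0000: CF_t = 3.200000, DF = 0.958348, PV = 3.066714
  t = 1.5000: CF_t = 3.200000, DF = 0.938177, PV = 3.002167
  t = 2.0000: CF_t = 3.200000, DF = 0.918431, PV = 2.938979
  t = 2.5000: CF_t = 3.200000, DF = 0.899100, PV = 2.877121
  t = 3.0000: CF_t = 103.200000, DF = 0.880177, PV = 90.834216
Price P = sum_t PV_t = 105.851845
First compute Macaulay numerator sum_t t * PV_t:
  t * PV_t at t = 0.5000: 1.566324
  t * PV_t at t = 1.0000: 3.066714
  t * PV_t at t = 1.5000: 4.503251
  t * PV_t at t = 2.0000: 5.877958
  t * PV_t at t = 2.5000: 7.192802
  t * PV_t at t = 3.0000: 272.502648
Macaulay duration D = 294.709697 / 105.851845 = 2.784172
Modified duration = D / (1 + y/m) = 2.784172 / (1 + 0.021500) = 2.725572

Answer: Modified duration = 2.7256


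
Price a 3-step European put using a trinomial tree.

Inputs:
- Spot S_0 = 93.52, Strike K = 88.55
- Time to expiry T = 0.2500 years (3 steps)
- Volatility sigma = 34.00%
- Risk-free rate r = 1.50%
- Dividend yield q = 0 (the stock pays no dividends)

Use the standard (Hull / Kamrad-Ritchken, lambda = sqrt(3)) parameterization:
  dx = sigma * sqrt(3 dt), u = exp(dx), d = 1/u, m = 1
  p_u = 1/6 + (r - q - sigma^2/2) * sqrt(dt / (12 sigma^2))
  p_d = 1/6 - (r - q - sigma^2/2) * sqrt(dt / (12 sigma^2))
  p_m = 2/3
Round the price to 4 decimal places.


Answer: Price = V(0,0) = 3.9666

Derivation:
dt = T/N = 0.083333; dx = sigma*sqrt(3*dt) = 0.170000
u = exp(dx) = 1.185305; d = 1/u = 0.843665
p_u = 0.156176, p_m = 0.666667, p_d = 0.177157
Discount per step: exp(-r*dt) = 0.998751
Stock lattice S(k, j) with j the centered position index:
  k=0: S(0,+0) = 93.5200
  k=1: S(1,-1) = 78.8995; S(1,+0) = 93.5200; S(1,+1) = 110.8497
  k=2: S(2,-2) = 66.5648; S(2,-1) = 78.8995; S(2,+0) = 93.5200; S(2,+1) = 110.8497; S(2,+2) = 131.3907
  k=3: S(3,-3) = 56.1583; S(3,-2) = 66.5648; S(3,-1) = 78.8995; S(3,+0) = 93.5200; S(3,+1) = 110.8497; S(3,+2) = 131.3907; S(3,+3) = 155.7380
Terminal payoffs V(N, j) = max(K - S_T, 0):
  V(3,-3) = 32.391653; V(3,-2) = 21.985239; V(3,-1) = 9.650466; V(3,+0) = 0.000000; V(3,+1) = 0.000000; V(3,+2) = 0.000000; V(3,+3) = 0.000000
Backward induction: V(k, j) = exp(-r*dt) * [p_u * V(k+1, j+1) + p_m * V(k+1, j) + p_d * V(k+1, j-1)]
  V(2,-2) = exp(-r*dt) * [p_u*9.650466 + p_m*21.985239 + p_d*32.391653] = 21.875045
  V(2,-1) = exp(-r*dt) * [p_u*0.000000 + p_m*9.650466 + p_d*21.985239] = 10.315578
  V(2,+0) = exp(-r*dt) * [p_u*0.000000 + p_m*0.000000 + p_d*9.650466] = 1.707511
  V(2,+1) = exp(-r*dt) * [p_u*0.000000 + p_m*0.000000 + p_d*0.000000] = 0.000000
  V(2,+2) = exp(-r*dt) * [p_u*0.000000 + p_m*0.000000 + p_d*0.000000] = 0.000000
  V(1,-1) = exp(-r*dt) * [p_u*1.707511 + p_m*10.315578 + p_d*21.875045] = 11.005274
  V(1,+0) = exp(-r*dt) * [p_u*0.000000 + p_m*1.707511 + p_d*10.315578] = 2.962111
  V(1,+1) = exp(-r*dt) * [p_u*0.000000 + p_m*0.000000 + p_d*1.707511] = 0.302119
  V(0,+0) = exp(-r*dt) * [p_u*0.302119 + p_m*2.962111 + p_d*11.005274] = 3.966623


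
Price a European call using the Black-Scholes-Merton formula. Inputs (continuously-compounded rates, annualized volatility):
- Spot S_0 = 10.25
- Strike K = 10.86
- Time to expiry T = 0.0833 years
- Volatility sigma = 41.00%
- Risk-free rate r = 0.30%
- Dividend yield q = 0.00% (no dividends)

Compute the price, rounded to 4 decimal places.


Answer: Price = 0.2520

Derivation:
d1 = (ln(S/K) + (r - q + 0.5*sigma^2) * T) / (sigma * sqrt(T)) = -0.42724589
d2 = d1 - sigma * sqrt(T) = -0.54557902
exp(-rT) = 0.99975013; exp(-qT) = 1.00000000
C = S_0 * exp(-qT) * N(d1) - K * exp(-rT) * N(d2)
N(d1) = 0.33460012; N(d2) = 0.29267767
C = 10.2500 * 1.00000000 * 0.33460012 - 10.8600 * 0.99975013 * 0.29267767 = 0.2520


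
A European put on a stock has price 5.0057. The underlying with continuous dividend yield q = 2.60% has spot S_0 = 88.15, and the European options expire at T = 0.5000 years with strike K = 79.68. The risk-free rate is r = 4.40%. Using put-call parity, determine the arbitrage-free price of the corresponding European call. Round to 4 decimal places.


Put-call parity: C - P = S_0 * exp(-qT) - K * exp(-rT).
S_0 * exp(-qT) = 88.1500 * 0.98708414 = 87.01146650
K * exp(-rT) = 79.6800 * 0.97824024 = 77.94618193
C = P + S*exp(-qT) - K*exp(-rT)
C = 5.0057 + 87.01146650 - 77.94618193 = 14.0710

Answer: Call price = 14.0710


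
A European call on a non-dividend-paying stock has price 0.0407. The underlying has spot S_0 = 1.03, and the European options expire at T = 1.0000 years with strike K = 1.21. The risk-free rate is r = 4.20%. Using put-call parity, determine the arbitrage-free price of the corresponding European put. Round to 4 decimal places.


Put-call parity: C - P = S_0 * exp(-qT) - K * exp(-rT).
S_0 * exp(-qT) = 1.0300 * 1.00000000 = 1.03000000
K * exp(-rT) = 1.2100 * 0.95886978 = 1.16023243
P = C - S*exp(-qT) + K*exp(-rT)
P = 0.0407 - 1.03000000 + 1.16023243 = 0.1709

Answer: Put price = 0.1709


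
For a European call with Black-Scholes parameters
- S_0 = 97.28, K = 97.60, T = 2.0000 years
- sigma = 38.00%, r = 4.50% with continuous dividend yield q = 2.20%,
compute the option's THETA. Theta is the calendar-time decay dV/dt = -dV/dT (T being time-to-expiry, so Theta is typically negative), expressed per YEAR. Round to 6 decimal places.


Answer: Theta = -5.099039

Derivation:
d1 = 0.3481866824; d2 = -0.1892144714
phi(d1) = 0.3754779557; exp(-qT) = 0.9569539575; exp(-rT) = 0.9139311853
Theta = -S*exp(-qT)*phi(d1)*sigma/(2*sqrt(T)) - r*K*exp(-rT)*N(d2) + q*S*exp(-qT)*N(d1)
N(d1) = 0.6361500056; N(d2) = 0.4249623630; sqrt(T) = 1.4142135624
Term 1 = -97.2800 * 0.9569539575 * 0.3754779557 * 0.3800 / (2 * 1.4142135624) = -4.6961034191
Term 2 = -0.0450 * 97.6000 * 0.9139311853 * 0.4249623630 = -1.7057928761
Term 3 = 0.0220 * 97.2800 * 0.9569539575 * 0.6361500056 = 1.3028572106
Theta = -4.6961034191 + (-1.7057928761) + (1.3028572106) = -5.099039


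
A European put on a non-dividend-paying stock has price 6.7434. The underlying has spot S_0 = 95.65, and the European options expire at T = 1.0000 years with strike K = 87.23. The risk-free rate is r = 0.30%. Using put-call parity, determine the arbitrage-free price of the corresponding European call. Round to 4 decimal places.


Put-call parity: C - P = S_0 * exp(-qT) - K * exp(-rT).
S_0 * exp(-qT) = 95.6500 * 1.00000000 = 95.65000000
K * exp(-rT) = 87.2300 * 0.99700450 = 86.96870214
C = P + S*exp(-qT) - K*exp(-rT)
C = 6.7434 + 95.65000000 - 86.96870214 = 15.4247

Answer: Call price = 15.4247


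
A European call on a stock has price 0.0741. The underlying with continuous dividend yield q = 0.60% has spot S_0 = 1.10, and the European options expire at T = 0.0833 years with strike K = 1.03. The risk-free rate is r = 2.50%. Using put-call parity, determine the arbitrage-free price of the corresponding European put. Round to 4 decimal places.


Put-call parity: C - P = S_0 * exp(-qT) - K * exp(-rT).
S_0 * exp(-qT) = 1.1000 * 0.99950032 = 1.09945036
K * exp(-rT) = 1.0300 * 0.99791967 = 1.02785726
P = C - S*exp(-qT) + K*exp(-rT)
P = 0.0741 - 1.09945036 + 1.02785726 = 0.0025

Answer: Put price = 0.0025


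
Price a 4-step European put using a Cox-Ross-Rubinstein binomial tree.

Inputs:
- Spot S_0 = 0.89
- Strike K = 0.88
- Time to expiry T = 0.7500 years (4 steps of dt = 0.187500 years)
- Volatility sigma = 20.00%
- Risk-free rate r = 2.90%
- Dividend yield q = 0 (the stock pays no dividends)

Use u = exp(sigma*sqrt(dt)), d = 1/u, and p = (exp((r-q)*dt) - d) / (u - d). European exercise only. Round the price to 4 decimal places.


Answer: Price = V(0,0) = 0.0451

Derivation:
dt = T/N = 0.187500
u = exp(sigma*sqrt(dt)) = 1.090463; d = 1/u = 0.917042
p = (exp((r-q)*dt) - d) / (u - d) = 0.509802
Discount per step: exp(-r*dt) = 0.994577
Stock lattice S(k, i) with i counting down-moves:
  k=0: S(0,0) = 0.8900
  k=1: S(1,0) = 0.9705; S(1,1) = 0.8162
  k=2: S(2,0) = 1.0583; S(2,1) = 0.8900; S(2,2) = 0.7485
  k=3: S(3,0) = 1.1540; S(3,1) = 0.9705; S(3,2) = 0.8162; S(3,3) = 0.6864
  k=4: S(4,0) = 1.2584; S(4,1) = 1.0583; S(4,2) = 0.8900; S(4,3) = 0.7485; S(4,4) = 0.6294
Terminal payoffs V(N, i) = max(K - S_T, 0):
  V(4,0) = 0.000000; V(4,1) = 0.000000; V(4,2) = 0.000000; V(4,3) = 0.131541; V(4,4) = 0.250572
Backward induction: V(k, i) = exp(-r*dt) * [p * V(k+1, i) + (1-p) * V(k+1, i+1)].
  V(3,0) = exp(-r*dt) * [p*0.000000 + (1-p)*0.000000] = 0.000000
  V(3,1) = exp(-r*dt) * [p*0.000000 + (1-p)*0.000000] = 0.000000
  V(3,2) = exp(-r*dt) * [p*0.000000 + (1-p)*0.131541] = 0.064131
  V(3,3) = exp(-r*dt) * [p*0.131541 + (1-p)*0.250572] = 0.188860
  V(2,0) = exp(-r*dt) * [p*0.000000 + (1-p)*0.000000] = 0.000000
  V(2,1) = exp(-r*dt) * [p*0.000000 + (1-p)*0.064131] = 0.031267
  V(2,2) = exp(-r*dt) * [p*0.064131 + (1-p)*0.188860] = 0.124594
  V(1,0) = exp(-r*dt) * [p*0.000000 + (1-p)*0.031267] = 0.015244
  V(1,1) = exp(-r*dt) * [p*0.031267 + (1-p)*0.124594] = 0.076598
  V(0,0) = exp(-r*dt) * [p*0.015244 + (1-p)*0.076598] = 0.045074


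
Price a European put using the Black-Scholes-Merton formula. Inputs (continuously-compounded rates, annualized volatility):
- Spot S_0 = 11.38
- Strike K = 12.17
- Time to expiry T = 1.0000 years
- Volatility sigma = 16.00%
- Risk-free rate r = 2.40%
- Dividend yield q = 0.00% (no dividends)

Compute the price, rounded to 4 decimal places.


Answer: Price = 1.0190

Derivation:
d1 = (ln(S/K) + (r - q + 0.5*sigma^2) * T) / (sigma * sqrt(T)) = -0.18947799
d2 = d1 - sigma * sqrt(T) = -0.34947799
exp(-rT) = 0.97628571; exp(-qT) = 1.00000000
P = K * exp(-rT) * N(-d2) - S_0 * exp(-qT) * N(-d1)
N(-d1) = 0.57514090; N(-d2) = 0.63663475
P = 12.1700 * 0.97628571 * 0.63663475 - 11.3800 * 1.00000000 * 0.57514090 = 1.0190


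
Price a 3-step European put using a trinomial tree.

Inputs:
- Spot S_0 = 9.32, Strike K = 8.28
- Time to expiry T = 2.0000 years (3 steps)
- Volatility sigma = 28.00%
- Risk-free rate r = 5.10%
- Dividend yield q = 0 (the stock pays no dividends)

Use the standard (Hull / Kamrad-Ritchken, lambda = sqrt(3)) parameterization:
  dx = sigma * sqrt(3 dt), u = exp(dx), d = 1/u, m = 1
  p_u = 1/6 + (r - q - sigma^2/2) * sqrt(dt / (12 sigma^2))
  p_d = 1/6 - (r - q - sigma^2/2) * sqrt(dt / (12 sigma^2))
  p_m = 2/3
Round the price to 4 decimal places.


dt = T/N = 0.666667; dx = sigma*sqrt(3*dt) = 0.395980
u = exp(dx) = 1.485839; d = 1/u = 0.673020
p_u = 0.176600, p_m = 0.666667, p_d = 0.156733
Discount per step: exp(-r*dt) = 0.966572
Stock lattice S(k, j) with j the centered position index:
  k=0: S(0,+0) = 9.3200
  k=1: S(1,-1) = 6.2725; S(1,+0) = 9.3200; S(1,+1) = 13.8480
  k=2: S(2,-2) = 4.2216; S(2,-1) = 6.2725; S(2,+0) = 9.3200; S(2,+1) = 13.8480; S(2,+2) = 20.5759
  k=3: S(3,-3) = 2.8412; S(3,-2) = 4.2216; S(3,-1) = 6.2725; S(3,+0) = 9.3200; S(3,+1) = 13.8480; S(3,+2) = 20.5759; S(3,+3) = 30.5725
Terminal payoffs V(N, j) = max(K - S_T, 0):
  V(3,-3) = 5.438809; V(3,-2) = 4.058447; V(3,-1) = 2.007451; V(3,+0) = 0.000000; V(3,+1) = 0.000000; V(3,+2) = 0.000000; V(3,+3) = 0.000000
Backward induction: V(k, j) = exp(-r*dt) * [p_u * V(k+1, j+1) + p_m * V(k+1, j) + p_d * V(k+1, j-1)]
  V(2,-2) = exp(-r*dt) * [p_u*2.007451 + p_m*4.058447 + p_d*5.438809] = 3.781799
  V(2,-1) = exp(-r*dt) * [p_u*0.000000 + p_m*2.007451 + p_d*4.058447] = 1.908394
  V(2,+0) = exp(-r*dt) * [p_u*0.000000 + p_m*0.000000 + p_d*2.007451] = 0.304117
  V(2,+1) = exp(-r*dt) * [p_u*0.000000 + p_m*0.000000 + p_d*0.000000] = 0.000000
  V(2,+2) = exp(-r*dt) * [p_u*0.000000 + p_m*0.000000 + p_d*0.000000] = 0.000000
  V(1,-1) = exp(-r*dt) * [p_u*0.304117 + p_m*1.908394 + p_d*3.781799] = 1.854565
  V(1,+0) = exp(-r*dt) * [p_u*0.000000 + p_m*0.304117 + p_d*1.908394] = 0.485078
  V(1,+1) = exp(-r*dt) * [p_u*0.000000 + p_m*0.000000 + p_d*0.304117] = 0.046072
  V(0,+0) = exp(-r*dt) * [p_u*0.046072 + p_m*0.485078 + p_d*1.854565] = 0.601395

Answer: Price = V(0,0) = 0.6014


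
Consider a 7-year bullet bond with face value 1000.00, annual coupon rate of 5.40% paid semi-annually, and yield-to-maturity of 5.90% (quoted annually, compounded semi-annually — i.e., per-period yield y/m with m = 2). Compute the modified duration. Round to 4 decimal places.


Coupon per period c = face * coupon_rate / m = 27.000000
Periods per year m = 2; per-period yield y/m = 0.029500
Number of cashflows N = 14
Cashflows (t years, CF_t, discount factor 1/(1+y/m)^(m*t), PV):
  t = 0.5000: CF_t = 27.000000, DF = 0.971345, PV = 26.226323
  t = 1.0000: CF_t = 27.000000, DF = 0.943512, PV = 25.474816
  t = 1.5000: CF_t = 27.000000, DF = 0.916476, PV = 24.744843
  t = 2.0000: CF_t = 27.000000, DF = 0.890214, PV = 24.035788
  t = 2.5000: CF_t = 27.000000, DF = 0.864706, PV = 23.347050
  t = 3.0000: CF_t = 27.000000, DF = 0.839928, PV = 22.678047
  t = 3.5000: CF_t = 27.000000, DF = 0.815860, PV = 22.028215
  t = 4.0000: CF_t = 27.000000, DF = 0.792482, PV = 21.397003
  t = 4.5000: CF_t = 27.000000, DF = 0.769773, PV = 20.783879
  t = 5.0000: CF_t = 27.000000, DF = 0.747716, PV = 20.188323
  t = 5.5000: CF_t = 27.000000, DF = 0.726290, PV = 19.609833
  t = 6.0000: CF_t = 27.000000, DF = 0.705479, PV = 19.047920
  t = 6.5000: CF_t = 27.000000, DF = 0.685263, PV = 18.502108
  t = 7.0000: CF_t = 1027.000000, DF = 0.665627, PV = 683.599176
Price P = sum_t PV_t = 971.663325
First compute Macaulay numerator sum_t t * PV_t:
  t * PV_t at t = 0.5000: 13.113162
  t * PV_t at t = 1.0000: 25.474816
  t * PV_t at t = 1.5000: 37.117265
  t * PV_t at t = 2.0000: 48.071576
  t * PV_t at t = 2.5000: 58.367624
  t * PV_t at t = 3.0000: 68.034142
  t * PV_t at t = 3.5000: 77.098753
  t * PV_t at t = 4.0000: 85.588014
  t * PV_t at t = 4.5000: 93.527456
  t * PV_t at t = 5.0000: 100.941617
  t * PV_t at t = 5.5000: 107.854084
  t * PV_t at t = 6.0000: 114.287519
  t * PV_t at t = 6.5000: 120.263699
  t * PV_t at t = 7.0000: 4785.194229
Macaulay duration D = 5734.933955 / 971.663325 = 5.902182
Modified duration = D / (1 + y/m) = 5.902182 / (1 + 0.029500) = 5.733057

Answer: Modified duration = 5.7331


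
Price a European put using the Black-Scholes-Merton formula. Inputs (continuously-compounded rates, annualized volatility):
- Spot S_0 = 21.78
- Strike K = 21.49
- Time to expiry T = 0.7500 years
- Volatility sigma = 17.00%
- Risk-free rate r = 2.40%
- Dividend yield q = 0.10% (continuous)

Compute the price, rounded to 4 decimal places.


Answer: Price = 0.9564

Derivation:
d1 = (ln(S/K) + (r - q + 0.5*sigma^2) * T) / (sigma * sqrt(T)) = 0.28182781
d2 = d1 - sigma * sqrt(T) = 0.13460349
exp(-rT) = 0.98216103; exp(-qT) = 0.99925028
P = K * exp(-rT) * N(-d2) - S_0 * exp(-qT) * N(-d1)
N(-d1) = 0.38903777; N(-d2) = 0.44646269
P = 21.4900 * 0.98216103 * 0.44646269 - 21.7800 * 0.99925028 * 0.38903777 = 0.9564


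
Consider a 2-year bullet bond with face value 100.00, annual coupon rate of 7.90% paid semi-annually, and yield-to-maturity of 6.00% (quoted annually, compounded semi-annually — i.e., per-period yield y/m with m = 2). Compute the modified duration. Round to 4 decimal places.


Coupon per period c = face * coupon_rate / m = 3.950000
Periods per year m = 2; per-period yield y/m = 0.030000
Number of cashflows N = 4
Cashflows (t years, CF_t, discount factor 1/(1+y/m)^(m*t), PV):
  t = 0.5000: CF_t = 3.950000, DF = 0.970874, PV = 3.834951
  t = 1.0000: CF_t = 3.950000, DF = 0.942596, PV = 3.723254
  t = 1.5000: CF_t = 3.950000, DF = 0.915142, PV = 3.614810
  t = 2.0000: CF_t = 103.950000, DF = 0.888487, PV = 92.358229
Price P = sum_t PV_t = 103.531243
First compute Macaulay numerator sum_t t * PV_t:
  t * PV_t at t = 0.5000: 1.917476
  t * PV_t at t = 1.0000: 3.723254
  t * PV_t at t = 1.5000: 5.422214
  t * PV_t at t = 2.0000: 184.716457
Macaulay duration D = 195.779401 / 103.531243 = 1.891018
Modified duration = D / (1 + y/m) = 1.891018 / (1 + 0.030000) = 1.835939

Answer: Modified duration = 1.8359


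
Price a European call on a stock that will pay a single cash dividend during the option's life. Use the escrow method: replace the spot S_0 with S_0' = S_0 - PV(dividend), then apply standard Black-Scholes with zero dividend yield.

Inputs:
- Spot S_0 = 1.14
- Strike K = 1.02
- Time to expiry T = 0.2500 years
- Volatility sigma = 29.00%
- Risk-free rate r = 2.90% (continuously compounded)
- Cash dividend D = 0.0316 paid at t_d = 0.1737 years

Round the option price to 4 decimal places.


PV(D) = D * exp(-r * t_d) = 0.0316 * 0.99497537 = 0.03144122
S_0' = S_0 - PV(D) = 1.1400 - 0.03144122 = 1.10855878
d1 = (ln(S_0'/K) + (r + sigma^2/2)*T) / (sigma*sqrt(T)) = 0.69669411
d2 = d1 - sigma*sqrt(T) = 0.55169411
exp(-rT) = 0.99277622
N(d1) = 0.75700288; N(d2) = 0.70942103
C = S_0' * N(d1) - K * exp(-rT) * N(d2) = 1.10855878 * 0.75700288 - 1.0200 * 0.99277622 * 0.70942103 = 0.1208

Answer: Price = 0.1208


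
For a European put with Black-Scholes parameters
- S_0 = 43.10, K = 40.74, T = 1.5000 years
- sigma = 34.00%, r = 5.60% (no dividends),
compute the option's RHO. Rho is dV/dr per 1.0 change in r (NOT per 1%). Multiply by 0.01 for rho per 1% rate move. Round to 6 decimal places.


Answer: Rho = -25.215258

Derivation:
d1 = 0.5451617663; d2 = 0.1287485101
phi(d1) = 0.3438536291; exp(-qT) = 1.0000000000; exp(-rT) = 0.9194312561
N(-d2) = 0.4487783247
Rho = -K*T*exp(-rT)*N(-d2) = -40.7400 * 1.5000 * 0.9194312561 * 0.4487783247 = -25.215258


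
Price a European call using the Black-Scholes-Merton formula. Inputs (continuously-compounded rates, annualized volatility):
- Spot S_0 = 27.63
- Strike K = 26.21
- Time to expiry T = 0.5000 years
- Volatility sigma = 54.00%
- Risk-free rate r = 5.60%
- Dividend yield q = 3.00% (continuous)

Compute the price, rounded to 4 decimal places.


d1 = (ln(S/K) + (r - q + 0.5*sigma^2) * T) / (sigma * sqrt(T)) = 0.36314155
d2 = d1 - sigma * sqrt(T) = -0.01869611
exp(-rT) = 0.97238837; exp(-qT) = 0.98511194
C = S_0 * exp(-qT) * N(d1) - K * exp(-rT) * N(d2)
N(d1) = 0.64175043; N(d2) = 0.49254177
C = 27.6300 * 0.98511194 * 0.64175043 - 26.2100 * 0.97238837 * 0.49254177 = 4.9145

Answer: Price = 4.9145


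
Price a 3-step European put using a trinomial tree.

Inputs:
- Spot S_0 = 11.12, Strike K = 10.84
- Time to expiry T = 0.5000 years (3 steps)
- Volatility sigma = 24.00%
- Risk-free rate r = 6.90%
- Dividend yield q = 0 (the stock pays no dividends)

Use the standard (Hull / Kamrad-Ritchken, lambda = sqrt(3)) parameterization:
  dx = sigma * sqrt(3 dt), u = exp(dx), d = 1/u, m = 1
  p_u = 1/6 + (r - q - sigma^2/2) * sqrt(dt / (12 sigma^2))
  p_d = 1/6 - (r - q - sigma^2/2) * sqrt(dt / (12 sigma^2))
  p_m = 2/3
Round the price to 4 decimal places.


Answer: Price = V(0,0) = 0.4270

Derivation:
dt = T/N = 0.166667; dx = sigma*sqrt(3*dt) = 0.169706
u = exp(dx) = 1.184956; d = 1/u = 0.843913
p_u = 0.186407, p_m = 0.666667, p_d = 0.146927
Discount per step: exp(-r*dt) = 0.988566
Stock lattice S(k, j) with j the centered position index:
  k=0: S(0,+0) = 11.1200
  k=1: S(1,-1) = 9.3843; S(1,+0) = 11.1200; S(1,+1) = 13.1767
  k=2: S(2,-2) = 7.9195; S(2,-1) = 9.3843; S(2,+0) = 11.1200; S(2,+1) = 13.1767; S(2,+2) = 15.6138
  k=3: S(3,-3) = 6.6834; S(3,-2) = 7.9195; S(3,-1) = 9.3843; S(3,+0) = 11.1200; S(3,+1) = 13.1767; S(3,+2) = 15.6138; S(3,+3) = 18.5017
Terminal payoffs V(N, j) = max(K - S_T, 0):
  V(3,-3) = 4.156590; V(3,-2) = 2.920453; V(3,-1) = 1.455685; V(3,+0) = 0.000000; V(3,+1) = 0.000000; V(3,+2) = 0.000000; V(3,+3) = 0.000000
Backward induction: V(k, j) = exp(-r*dt) * [p_u * V(k+1, j+1) + p_m * V(k+1, j) + p_d * V(k+1, j-1)]
  V(2,-2) = exp(-r*dt) * [p_u*1.455685 + p_m*2.920453 + p_d*4.156590] = 2.796684
  V(2,-1) = exp(-r*dt) * [p_u*0.000000 + p_m*1.455685 + p_d*2.920453] = 1.383546
  V(2,+0) = exp(-r*dt) * [p_u*0.000000 + p_m*0.000000 + p_d*1.455685] = 0.211433
  V(2,+1) = exp(-r*dt) * [p_u*0.000000 + p_m*0.000000 + p_d*0.000000] = 0.000000
  V(2,+2) = exp(-r*dt) * [p_u*0.000000 + p_m*0.000000 + p_d*0.000000] = 0.000000
  V(1,-1) = exp(-r*dt) * [p_u*0.211433 + p_m*1.383546 + p_d*2.796684] = 1.356989
  V(1,+0) = exp(-r*dt) * [p_u*0.000000 + p_m*0.211433 + p_d*1.383546] = 0.340299
  V(1,+1) = exp(-r*dt) * [p_u*0.000000 + p_m*0.000000 + p_d*0.211433] = 0.030710
  V(0,+0) = exp(-r*dt) * [p_u*0.030710 + p_m*0.340299 + p_d*1.356989] = 0.427029


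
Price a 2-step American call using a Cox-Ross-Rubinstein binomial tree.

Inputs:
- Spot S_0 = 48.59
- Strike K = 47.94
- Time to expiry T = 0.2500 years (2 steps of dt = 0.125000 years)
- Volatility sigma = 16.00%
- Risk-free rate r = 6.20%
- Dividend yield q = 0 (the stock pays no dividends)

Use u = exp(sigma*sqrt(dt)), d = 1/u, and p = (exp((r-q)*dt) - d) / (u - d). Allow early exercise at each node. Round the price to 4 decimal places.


dt = T/N = 0.125000
u = exp(sigma*sqrt(dt)) = 1.058199; d = 1/u = 0.945002
p = (exp((r-q)*dt) - d) / (u - d) = 0.554592
Discount per step: exp(-r*dt) = 0.992280
Stock lattice S(k, i) with i counting down-moves:
  k=0: S(0,0) = 48.5900
  k=1: S(1,0) = 51.4179; S(1,1) = 45.9176
  k=2: S(2,0) = 54.4104; S(2,1) = 48.5900; S(2,2) = 43.3922
Terminal payoffs V(N, i) = max(S_T - K, 0):
  V(2,0) = 6.470374; V(2,1) = 0.650000; V(2,2) = 0.000000
Backward induction: V(k, i) = exp(-r*dt) * [p * V(k+1, i) + (1-p) * V(k+1, i+1)]; then take max(V_cont, immediate exercise) for American.
  V(1,0) = exp(-r*dt) * [p*6.470374 + (1-p)*0.650000] = 3.847995; exercise = 3.477896; V(1,0) = max -> 3.847995
  V(1,1) = exp(-r*dt) * [p*0.650000 + (1-p)*0.000000] = 0.357702; exercise = 0.000000; V(1,1) = max -> 0.357702
  V(0,0) = exp(-r*dt) * [p*3.847995 + (1-p)*0.357702] = 2.275686; exercise = 0.650000; V(0,0) = max -> 2.275686

Answer: Price = V(0,0) = 2.2757


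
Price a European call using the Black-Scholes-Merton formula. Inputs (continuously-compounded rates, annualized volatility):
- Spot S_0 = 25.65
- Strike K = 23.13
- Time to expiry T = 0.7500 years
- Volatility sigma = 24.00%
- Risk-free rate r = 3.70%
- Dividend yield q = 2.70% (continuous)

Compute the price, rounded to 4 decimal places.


d1 = (ln(S/K) + (r - q + 0.5*sigma^2) * T) / (sigma * sqrt(T)) = 0.63755393
d2 = d1 - sigma * sqrt(T) = 0.42970783
exp(-rT) = 0.97263149; exp(-qT) = 0.97995365
C = S_0 * exp(-qT) * N(d1) - K * exp(-rT) * N(d2)
N(d1) = 0.73811795; N(d2) = 0.66629591
C = 25.6500 * 0.97995365 * 0.73811795 - 23.1300 * 0.97263149 * 0.66629591 = 3.5636

Answer: Price = 3.5636


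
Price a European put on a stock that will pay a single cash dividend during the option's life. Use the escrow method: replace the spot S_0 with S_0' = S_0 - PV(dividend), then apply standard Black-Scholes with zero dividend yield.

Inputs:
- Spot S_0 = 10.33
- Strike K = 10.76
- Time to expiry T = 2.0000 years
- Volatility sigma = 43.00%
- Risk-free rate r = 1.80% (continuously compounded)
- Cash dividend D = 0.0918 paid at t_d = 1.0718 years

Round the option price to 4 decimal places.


Answer: Price = 2.5335

Derivation:
PV(D) = D * exp(-r * t_d) = 0.0918 * 0.98089251 = 0.09004593
S_0' = S_0 - PV(D) = 10.3300 - 0.09004593 = 10.23995407
d1 = (ln(S_0'/K) + (r + sigma^2/2)*T) / (sigma*sqrt(T)) = 0.28179287
d2 = d1 - sigma*sqrt(T) = -0.32631896
exp(-rT) = 0.96464029
N(-d1) = 0.38905117; N(-d2) = 0.62790848
P = K * exp(-rT) * N(-d2) - S_0' * N(-d1) = 10.7600 * 0.96464029 * 0.62790848 - 10.23995407 * 0.38905117 = 2.5335


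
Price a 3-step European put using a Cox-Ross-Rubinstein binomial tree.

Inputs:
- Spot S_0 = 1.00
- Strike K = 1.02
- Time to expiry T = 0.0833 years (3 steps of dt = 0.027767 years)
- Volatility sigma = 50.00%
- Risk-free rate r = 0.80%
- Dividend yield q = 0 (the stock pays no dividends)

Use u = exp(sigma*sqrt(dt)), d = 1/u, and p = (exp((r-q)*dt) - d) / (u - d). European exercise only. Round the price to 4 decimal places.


dt = T/N = 0.027767
u = exp(sigma*sqrt(dt)) = 1.086886; d = 1/u = 0.920060
p = (exp((r-q)*dt) - d) / (u - d) = 0.480515
Discount per step: exp(-r*dt) = 0.999778
Stock lattice S(k, i) with i counting down-moves:
  k=0: S(0,0) = 1.0000
  k=1: S(1,0) = 1.0869; S(1,1) = 0.9201
  k=2: S(2,0) = 1.1813; S(2,1) = 1.0000; S(2,2) = 0.8465
  k=3: S(3,0) = 1.2840; S(3,1) = 1.0869; S(3,2) = 0.9201; S(3,3) = 0.7788
Terminal payoffs V(N, i) = max(K - S_T, 0):
  V(3,0) = 0.000000; V(3,1) = 0.000000; V(3,2) = 0.099940; V(3,3) = 0.241160
Backward induction: V(k, i) = exp(-r*dt) * [p * V(k+1, i) + (1-p) * V(k+1, i+1)].
  V(2,0) = exp(-r*dt) * [p*0.000000 + (1-p)*0.000000] = 0.000000
  V(2,1) = exp(-r*dt) * [p*0.000000 + (1-p)*0.099940] = 0.051906
  V(2,2) = exp(-r*dt) * [p*0.099940 + (1-p)*0.241160] = 0.173264
  V(1,0) = exp(-r*dt) * [p*0.000000 + (1-p)*0.051906] = 0.026958
  V(1,1) = exp(-r*dt) * [p*0.051906 + (1-p)*0.173264] = 0.114924
  V(0,0) = exp(-r*dt) * [p*0.026958 + (1-p)*0.114924] = 0.072639

Answer: Price = V(0,0) = 0.0726


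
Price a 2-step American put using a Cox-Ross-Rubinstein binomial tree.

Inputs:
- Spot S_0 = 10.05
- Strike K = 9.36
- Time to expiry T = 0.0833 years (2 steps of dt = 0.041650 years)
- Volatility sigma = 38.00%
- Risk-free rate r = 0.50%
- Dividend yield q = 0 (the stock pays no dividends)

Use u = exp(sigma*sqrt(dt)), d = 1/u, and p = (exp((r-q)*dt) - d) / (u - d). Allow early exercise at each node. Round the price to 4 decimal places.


dt = T/N = 0.041650
u = exp(sigma*sqrt(dt)) = 1.080638; d = 1/u = 0.925379
p = (exp((r-q)*dt) - d) / (u - d) = 0.481963
Discount per step: exp(-r*dt) = 0.999792
Stock lattice S(k, i) with i counting down-moves:
  k=0: S(0,0) = 10.0500
  k=1: S(1,0) = 10.8604; S(1,1) = 9.3001
  k=2: S(2,0) = 11.7362; S(2,1) = 10.0500; S(2,2) = 8.6061
Terminal payoffs V(N, i) = max(K - S_T, 0):
  V(2,0) = 0.000000; V(2,1) = 0.000000; V(2,2) = 0.753917
Backward induction: V(k, i) = exp(-r*dt) * [p * V(k+1, i) + (1-p) * V(k+1, i+1)]; then take max(V_cont, immediate exercise) for American.
  V(1,0) = exp(-r*dt) * [p*0.000000 + (1-p)*0.000000] = 0.000000; exercise = 0.000000; V(1,0) = max -> 0.000000
  V(1,1) = exp(-r*dt) * [p*0.000000 + (1-p)*0.753917] = 0.390475; exercise = 0.059939; V(1,1) = max -> 0.390475
  V(0,0) = exp(-r*dt) * [p*0.000000 + (1-p)*0.390475] = 0.202238; exercise = 0.000000; V(0,0) = max -> 0.202238

Answer: Price = V(0,0) = 0.2022


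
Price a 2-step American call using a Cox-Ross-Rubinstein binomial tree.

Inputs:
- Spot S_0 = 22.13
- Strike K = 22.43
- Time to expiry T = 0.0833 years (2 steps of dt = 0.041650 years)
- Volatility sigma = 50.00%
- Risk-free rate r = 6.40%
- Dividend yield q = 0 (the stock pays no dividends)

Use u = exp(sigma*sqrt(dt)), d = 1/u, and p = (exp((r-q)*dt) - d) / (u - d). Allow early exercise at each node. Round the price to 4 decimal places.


dt = T/N = 0.041650
u = exp(sigma*sqrt(dt)) = 1.107430; d = 1/u = 0.902992
p = (exp((r-q)*dt) - d) / (u - d) = 0.487568
Discount per step: exp(-r*dt) = 0.997338
Stock lattice S(k, i) with i counting down-moves:
  k=0: S(0,0) = 22.1300
  k=1: S(1,0) = 24.5074; S(1,1) = 19.9832
  k=2: S(2,0) = 27.1402; S(2,1) = 22.1300; S(2,2) = 18.0447
Terminal payoffs V(N, i) = max(S_T - K, 0):
  V(2,0) = 4.710239; V(2,1) = 0.000000; V(2,2) = 0.000000
Backward induction: V(k, i) = exp(-r*dt) * [p * V(k+1, i) + (1-p) * V(k+1, i+1)]; then take max(V_cont, immediate exercise) for American.
  V(1,0) = exp(-r*dt) * [p*4.710239 + (1-p)*0.000000] = 2.290447; exercise = 2.077417; V(1,0) = max -> 2.290447
  V(1,1) = exp(-r*dt) * [p*0.000000 + (1-p)*0.000000] = 0.000000; exercise = 0.000000; V(1,1) = max -> 0.000000
  V(0,0) = exp(-r*dt) * [p*2.290447 + (1-p)*0.000000] = 1.113776; exercise = 0.000000; V(0,0) = max -> 1.113776

Answer: Price = V(0,0) = 1.1138


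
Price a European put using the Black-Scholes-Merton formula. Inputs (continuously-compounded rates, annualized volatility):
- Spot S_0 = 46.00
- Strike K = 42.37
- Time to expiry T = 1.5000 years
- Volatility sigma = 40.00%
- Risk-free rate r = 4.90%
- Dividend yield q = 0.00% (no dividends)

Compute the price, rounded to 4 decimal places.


d1 = (ln(S/K) + (r - q + 0.5*sigma^2) * T) / (sigma * sqrt(T)) = 0.56277197
d2 = d1 - sigma * sqrt(T) = 0.07287402
exp(-rT) = 0.92913615; exp(-qT) = 1.00000000
P = K * exp(-rT) * N(-d2) - S_0 * exp(-qT) * N(-d1)
N(-d1) = 0.28679509; N(-d2) = 0.47095318
P = 42.3700 * 0.92913615 * 0.47095318 - 46.0000 * 1.00000000 * 0.28679509 = 5.3477

Answer: Price = 5.3477


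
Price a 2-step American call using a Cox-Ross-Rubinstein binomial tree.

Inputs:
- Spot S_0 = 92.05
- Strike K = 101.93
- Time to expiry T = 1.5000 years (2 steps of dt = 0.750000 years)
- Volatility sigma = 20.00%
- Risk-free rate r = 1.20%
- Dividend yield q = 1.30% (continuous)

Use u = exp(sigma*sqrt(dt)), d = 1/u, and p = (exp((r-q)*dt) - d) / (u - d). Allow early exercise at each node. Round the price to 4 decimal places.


dt = T/N = 0.750000
u = exp(sigma*sqrt(dt)) = 1.189110; d = 1/u = 0.840965
p = (exp((r-q)*dt) - d) / (u - d) = 0.454653
Discount per step: exp(-r*dt) = 0.991040
Stock lattice S(k, i) with i counting down-moves:
  k=0: S(0,0) = 92.0500
  k=1: S(1,0) = 109.4576; S(1,1) = 77.4108
  k=2: S(2,0) = 130.1571; S(2,1) = 92.0500; S(2,2) = 65.0998
Terminal payoffs V(N, i) = max(S_T - K, 0):
  V(2,0) = 28.227085; V(2,1) = 0.000000; V(2,2) = 0.000000
Backward induction: V(k, i) = exp(-r*dt) * [p * V(k+1, i) + (1-p) * V(k+1, i+1)]; then take max(V_cont, immediate exercise) for American.
  V(1,0) = exp(-r*dt) * [p*28.227085 + (1-p)*0.000000] = 12.718551; exercise = 7.527570; V(1,0) = max -> 12.718551
  V(1,1) = exp(-r*dt) * [p*0.000000 + (1-p)*0.000000] = 0.000000; exercise = 0.000000; V(1,1) = max -> 0.000000
  V(0,0) = exp(-r*dt) * [p*12.718551 + (1-p)*0.000000] = 5.730720; exercise = 0.000000; V(0,0) = max -> 5.730720

Answer: Price = V(0,0) = 5.7307


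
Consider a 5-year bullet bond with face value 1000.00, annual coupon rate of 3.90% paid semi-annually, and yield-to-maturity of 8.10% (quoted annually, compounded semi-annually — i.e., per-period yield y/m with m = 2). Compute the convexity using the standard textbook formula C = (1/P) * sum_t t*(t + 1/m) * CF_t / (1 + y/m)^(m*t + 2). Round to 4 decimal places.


Answer: Convexity = 22.3340

Derivation:
Coupon per period c = face * coupon_rate / m = 19.500000
Periods per year m = 2; per-period yield y/m = 0.040500
Number of cashflows N = 10
Cashflows (t years, CF_t, discount factor 1/(1+y/m)^(m*t), PV):
  t = 0.5000: CF_t = 19.500000, DF = 0.961076, PV = 18.740990
  t = 1.0000: CF_t = 19.500000, DF = 0.923668, PV = 18.011523
  t = 1.5000: CF_t = 19.500000, DF = 0.887715, PV = 17.310450
  t = 2.0000: CF_t = 19.500000, DF = 0.853162, PV = 16.636665
  t = 2.5000: CF_t = 19.500000, DF = 0.819954, PV = 15.989106
  t = 3.0000: CF_t = 19.500000, DF = 0.788039, PV = 15.366753
  t = 3.5000: CF_t = 19.500000, DF = 0.757365, PV = 14.768624
  t = 4.0000: CF_t = 19.500000, DF = 0.727886, PV = 14.193776
  t = 4.5000: CF_t = 19.500000, DF = 0.699554, PV = 13.641303
  t = 5.0000: CF_t = 1019.500000, DF = 0.672325, PV = 685.435170
Price P = sum_t PV_t = 830.094359
Convexity numerator sum_t t*(t + 1/m) * CF_t / (1+y/m)^(m*t + 2):
  t = 0.5000: term = 8.655225
  t = 1.0000: term = 24.954998
  t = 1.5000: term = 47.967319
  t = 2.0000: term = 76.833764
  t = 2.5000: term = 110.764676
  t = 3.0000: term = 149.034644
  t = 3.5000: term = 190.978240
  t = 4.0000: term = 235.986017
  t = 4.5000: term = 283.500742
  t = 5.0000: term = 17410.646963
Convexity = (1/P) * sum = 18539.322587 / 830.094359 = 22.333994


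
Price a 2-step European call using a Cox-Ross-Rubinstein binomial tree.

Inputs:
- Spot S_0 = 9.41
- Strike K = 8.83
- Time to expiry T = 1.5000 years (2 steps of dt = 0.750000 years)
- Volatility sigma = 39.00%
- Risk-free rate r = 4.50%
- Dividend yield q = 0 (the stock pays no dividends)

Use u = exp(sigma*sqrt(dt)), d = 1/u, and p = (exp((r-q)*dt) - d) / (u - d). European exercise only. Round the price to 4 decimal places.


Answer: Price = V(0,0) = 2.2326

Derivation:
dt = T/N = 0.750000
u = exp(sigma*sqrt(dt)) = 1.401790; d = 1/u = 0.713374
p = (exp((r-q)*dt) - d) / (u - d) = 0.466218
Discount per step: exp(-r*dt) = 0.966813
Stock lattice S(k, i) with i counting down-moves:
  k=0: S(0,0) = 9.4100
  k=1: S(1,0) = 13.1908; S(1,1) = 6.7128
  k=2: S(2,0) = 18.4908; S(2,1) = 9.4100; S(2,2) = 4.7888
Terminal payoffs V(N, i) = max(S_T - K, 0):
  V(2,0) = 9.660790; V(2,1) = 0.580000; V(2,2) = 0.000000
Backward induction: V(k, i) = exp(-r*dt) * [p * V(k+1, i) + (1-p) * V(k+1, i+1)].
  V(1,0) = exp(-r*dt) * [p*9.660790 + (1-p)*0.580000] = 4.653882
  V(1,1) = exp(-r*dt) * [p*0.580000 + (1-p)*0.000000] = 0.261433
  V(0,0) = exp(-r*dt) * [p*4.653882 + (1-p)*0.261433] = 2.232636


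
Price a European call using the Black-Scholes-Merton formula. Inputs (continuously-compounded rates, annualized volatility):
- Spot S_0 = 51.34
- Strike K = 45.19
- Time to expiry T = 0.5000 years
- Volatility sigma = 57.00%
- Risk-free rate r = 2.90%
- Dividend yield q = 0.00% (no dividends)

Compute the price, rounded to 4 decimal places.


Answer: Price = 11.5205

Derivation:
d1 = (ln(S/K) + (r - q + 0.5*sigma^2) * T) / (sigma * sqrt(T)) = 0.55407238
d2 = d1 - sigma * sqrt(T) = 0.15102151
exp(-rT) = 0.98560462; exp(-qT) = 1.00000000
C = S_0 * exp(-qT) * N(d1) - K * exp(-rT) * N(d2)
N(d1) = 0.71023534; N(d2) = 0.56002063
C = 51.3400 * 1.00000000 * 0.71023534 - 45.1900 * 0.98560462 * 0.56002063 = 11.5205


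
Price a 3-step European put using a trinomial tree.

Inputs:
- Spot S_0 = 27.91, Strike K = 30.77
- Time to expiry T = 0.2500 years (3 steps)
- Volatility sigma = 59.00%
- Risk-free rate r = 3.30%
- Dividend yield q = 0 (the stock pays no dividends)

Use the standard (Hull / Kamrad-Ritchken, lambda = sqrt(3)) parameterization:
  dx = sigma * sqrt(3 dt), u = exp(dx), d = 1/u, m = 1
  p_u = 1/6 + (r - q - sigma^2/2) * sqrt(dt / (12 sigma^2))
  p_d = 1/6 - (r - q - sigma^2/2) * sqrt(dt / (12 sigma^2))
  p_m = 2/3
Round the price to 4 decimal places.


Answer: Price = V(0,0) = 4.9485

Derivation:
dt = T/N = 0.083333; dx = sigma*sqrt(3*dt) = 0.295000
u = exp(dx) = 1.343126; d = 1/u = 0.744532
p_u = 0.146744, p_m = 0.666667, p_d = 0.186589
Discount per step: exp(-r*dt) = 0.997254
Stock lattice S(k, j) with j the centered position index:
  k=0: S(0,+0) = 27.9100
  k=1: S(1,-1) = 20.7799; S(1,+0) = 27.9100; S(1,+1) = 37.4867
  k=2: S(2,-2) = 15.4713; S(2,-1) = 20.7799; S(2,+0) = 27.9100; S(2,+1) = 37.4867; S(2,+2) = 50.3493
  k=3: S(3,-3) = 11.5189; S(3,-2) = 15.4713; S(3,-1) = 20.7799; S(3,+0) = 27.9100; S(3,+1) = 37.4867; S(3,+2) = 50.3493; S(3,+3) = 67.6255
Terminal payoffs V(N, j) = max(K - S_T, 0):
  V(3,-3) = 19.251147; V(3,-2) = 15.298725; V(3,-1) = 9.990123; V(3,+0) = 2.860000; V(3,+1) = 0.000000; V(3,+2) = 0.000000; V(3,+3) = 0.000000
Backward induction: V(k, j) = exp(-r*dt) * [p_u * V(k+1, j+1) + p_m * V(k+1, j) + p_d * V(k+1, j-1)]
  V(2,-2) = exp(-r*dt) * [p_u*9.990123 + p_m*15.298725 + p_d*19.251147] = 15.215297
  V(2,-1) = exp(-r*dt) * [p_u*2.860000 + p_m*9.990123 + p_d*15.298725] = 9.907063
  V(2,+0) = exp(-r*dt) * [p_u*0.000000 + p_m*2.860000 + p_d*9.990123] = 3.760358
  V(2,+1) = exp(-r*dt) * [p_u*0.000000 + p_m*0.000000 + p_d*2.860000] = 0.532179
  V(2,+2) = exp(-r*dt) * [p_u*0.000000 + p_m*0.000000 + p_d*0.000000] = 0.000000
  V(1,-1) = exp(-r*dt) * [p_u*3.760358 + p_m*9.907063 + p_d*15.215297] = 9.968077
  V(1,+0) = exp(-r*dt) * [p_u*0.532179 + p_m*3.760358 + p_d*9.907063] = 4.421373
  V(1,+1) = exp(-r*dt) * [p_u*0.000000 + p_m*0.532179 + p_d*3.760358] = 1.053526
  V(0,+0) = exp(-r*dt) * [p_u*1.053526 + p_m*4.421373 + p_d*9.968077] = 4.948487


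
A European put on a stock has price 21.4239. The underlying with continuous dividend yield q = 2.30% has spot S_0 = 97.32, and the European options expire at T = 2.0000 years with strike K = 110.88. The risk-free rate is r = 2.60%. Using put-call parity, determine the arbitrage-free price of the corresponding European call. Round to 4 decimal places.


Answer: Call price = 9.1070

Derivation:
Put-call parity: C - P = S_0 * exp(-qT) - K * exp(-rT).
S_0 * exp(-qT) = 97.3200 * 0.95504196 = 92.94468376
K * exp(-rT) = 110.8800 * 0.94932887 = 105.26158476
C = P + S*exp(-qT) - K*exp(-rT)
C = 21.4239 + 92.94468376 - 105.26158476 = 9.1070


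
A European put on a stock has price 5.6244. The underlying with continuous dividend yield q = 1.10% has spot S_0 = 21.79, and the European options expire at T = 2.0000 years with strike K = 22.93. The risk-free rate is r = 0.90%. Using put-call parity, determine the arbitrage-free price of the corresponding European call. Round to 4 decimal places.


Put-call parity: C - P = S_0 * exp(-qT) - K * exp(-rT).
S_0 * exp(-qT) = 21.7900 * 0.97824024 = 21.31585472
K * exp(-rT) = 22.9300 * 0.98216103 = 22.52095247
C = P + S*exp(-qT) - K*exp(-rT)
C = 5.6244 + 21.31585472 - 22.52095247 = 4.4193

Answer: Call price = 4.4193


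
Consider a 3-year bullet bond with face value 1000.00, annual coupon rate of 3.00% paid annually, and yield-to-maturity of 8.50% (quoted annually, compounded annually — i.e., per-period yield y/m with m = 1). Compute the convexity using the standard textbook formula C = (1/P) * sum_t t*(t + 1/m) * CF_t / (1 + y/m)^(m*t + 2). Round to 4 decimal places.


Answer: Convexity = 9.7691

Derivation:
Coupon per period c = face * coupon_rate / m = 30.000000
Periods per year m = 1; per-period yield y/m = 0.085000
Number of cashflows N = 3
Cashflows (t years, CF_t, discount factor 1/(1+y/m)^(m*t), PV):
  t = 1.0000: CF_t = 30.000000, DF = 0.921659, PV = 27.649770
  t = 2.0000: CF_t = 30.000000, DF = 0.849455, PV = 25.483659
  t = 3.0000: CF_t = 1030.000000, DF = 0.782908, PV = 806.395341
Price P = sum_t PV_t = 859.528770
Convexity numerator sum_t t*(t + 1/m) * CF_t / (1+y/m)^(m*t + 2):
  t = 1.0000: term = 46.974486
  t = 2.0000: term = 129.883371
  t = 3.0000: term = 8219.961432
Convexity = (1/P) * sum = 8396.819289 / 859.528770 = 9.769096


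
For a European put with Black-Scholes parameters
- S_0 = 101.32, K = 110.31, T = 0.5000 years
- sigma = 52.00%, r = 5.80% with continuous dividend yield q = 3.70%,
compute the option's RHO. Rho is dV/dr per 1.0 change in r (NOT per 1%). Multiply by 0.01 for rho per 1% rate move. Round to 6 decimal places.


Answer: Rho = -34.849220

Derivation:
d1 = -0.0187947863; d2 = -0.3864903125
phi(d1) = 0.3988718246; exp(-qT) = 0.9816700746; exp(-rT) = 0.9714164645
N(-d2) = 0.6504332121
Rho = -K*T*exp(-rT)*N(-d2) = -110.3100 * 0.5000 * 0.9714164645 * 0.6504332121 = -34.849220


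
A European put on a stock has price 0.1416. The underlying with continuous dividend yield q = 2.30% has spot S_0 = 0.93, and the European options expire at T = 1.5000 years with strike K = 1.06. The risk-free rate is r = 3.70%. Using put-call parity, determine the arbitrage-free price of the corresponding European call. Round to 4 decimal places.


Put-call parity: C - P = S_0 * exp(-qT) - K * exp(-rT).
S_0 * exp(-qT) = 0.9300 * 0.96608834 = 0.89846216
K * exp(-rT) = 1.0600 * 0.94601202 = 1.00277275
C = P + S*exp(-qT) - K*exp(-rT)
C = 0.1416 + 0.89846216 - 1.00277275 = 0.0373

Answer: Call price = 0.0373


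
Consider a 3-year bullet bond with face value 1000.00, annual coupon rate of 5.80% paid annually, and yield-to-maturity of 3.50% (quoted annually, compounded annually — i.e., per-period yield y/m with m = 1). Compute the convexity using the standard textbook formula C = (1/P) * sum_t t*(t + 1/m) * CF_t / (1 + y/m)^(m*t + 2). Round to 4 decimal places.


Coupon per period c = face * coupon_rate / m = 58.000000
Periods per year m = 1; per-period yield y/m = 0.035000
Number of cashflows N = 3
Cashflows (t years, CF_t, discount factor 1/(1+y/m)^(m*t), PV):
  t = 1.0000: CF_t = 58.000000, DF = 0.966184, PV = 56.038647
  t = 2.0000: CF_t = 58.000000, DF = 0.933511, PV = 54.143621
  t = 3.0000: CF_t = 1058.000000, DF = 0.901943, PV = 954.255383
Price P = sum_t PV_t = 1064.437651
Convexity numerator sum_t t*(t + 1/m) * CF_t / (1+y/m)^(m*t + 2):
  t = 1.0000: term = 104.625354
  t = 2.0000: term = 303.261895
  t = 3.0000: term = 10689.691326
Convexity = (1/P) * sum = 11097.578576 / 1064.437651 = 10.425767

Answer: Convexity = 10.4258
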